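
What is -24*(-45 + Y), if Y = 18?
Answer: 648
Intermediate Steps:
-24*(-45 + Y) = -24*(-45 + 18) = -24*(-27) = 648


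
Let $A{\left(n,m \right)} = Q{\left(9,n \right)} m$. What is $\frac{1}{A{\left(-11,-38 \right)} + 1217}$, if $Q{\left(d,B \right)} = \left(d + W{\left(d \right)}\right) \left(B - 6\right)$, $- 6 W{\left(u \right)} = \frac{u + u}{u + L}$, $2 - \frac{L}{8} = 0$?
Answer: $\frac{25}{173837} \approx 0.00014381$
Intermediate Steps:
$L = 16$ ($L = 16 - 0 = 16 + 0 = 16$)
$W{\left(u \right)} = - \frac{u}{3 \left(16 + u\right)}$ ($W{\left(u \right)} = - \frac{\left(u + u\right) \frac{1}{u + 16}}{6} = - \frac{2 u \frac{1}{16 + u}}{6} = - \frac{u}{3 \left(16 + u\right)}$)
$Q{\left(d,B \right)} = \left(-6 + B\right) \left(d - \frac{d}{48 + 3 d}\right)$ ($Q{\left(d,B \right)} = \left(d - \frac{d}{48 + 3 d}\right) \left(B - 6\right) = \left(d - \frac{d}{48 + 3 d}\right) \left(-6 + B\right) = \left(-6 + B\right) \left(d - \frac{d}{48 + 3 d}\right)$)
$A{\left(n,m \right)} = m \left(- \frac{1332}{25} + \frac{222 n}{25}\right)$ ($A{\left(n,m \right)} = \frac{1}{3} \cdot 9 \frac{1}{16 + 9} \left(6 - n + 3 \left(-6 + n\right) \left(16 + 9\right)\right) m = \frac{1}{3} \cdot 9 \cdot \frac{1}{25} \left(6 - n + 3 \left(-6 + n\right) 25\right) m = \frac{1}{3} \cdot 9 \cdot \frac{1}{25} \left(6 - n + \left(-450 + 75 n\right)\right) m = \frac{1}{3} \cdot 9 \cdot \frac{1}{25} \left(-444 + 74 n\right) m = \left(- \frac{1332}{25} + \frac{222 n}{25}\right) m = m \left(- \frac{1332}{25} + \frac{222 n}{25}\right)$)
$\frac{1}{A{\left(-11,-38 \right)} + 1217} = \frac{1}{\frac{222}{25} \left(-38\right) \left(-6 - 11\right) + 1217} = \frac{1}{\frac{222}{25} \left(-38\right) \left(-17\right) + 1217} = \frac{1}{\frac{143412}{25} + 1217} = \frac{1}{\frac{173837}{25}} = \frac{25}{173837}$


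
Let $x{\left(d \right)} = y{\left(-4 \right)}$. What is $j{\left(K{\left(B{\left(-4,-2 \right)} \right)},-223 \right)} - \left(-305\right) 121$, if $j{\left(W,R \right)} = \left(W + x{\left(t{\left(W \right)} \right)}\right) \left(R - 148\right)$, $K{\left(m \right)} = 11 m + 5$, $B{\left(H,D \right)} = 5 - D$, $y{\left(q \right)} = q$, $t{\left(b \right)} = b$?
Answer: $7967$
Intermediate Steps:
$K{\left(m \right)} = 5 + 11 m$
$x{\left(d \right)} = -4$
$j{\left(W,R \right)} = \left(-148 + R\right) \left(-4 + W\right)$ ($j{\left(W,R \right)} = \left(W - 4\right) \left(R - 148\right) = \left(-4 + W\right) \left(-148 + R\right) = \left(-148 + R\right) \left(-4 + W\right)$)
$j{\left(K{\left(B{\left(-4,-2 \right)} \right)},-223 \right)} - \left(-305\right) 121 = \left(592 - 148 \left(5 + 11 \left(5 - -2\right)\right) - -892 - 223 \left(5 + 11 \left(5 - -2\right)\right)\right) - \left(-305\right) 121 = \left(592 - 148 \left(5 + 11 \left(5 + 2\right)\right) + 892 - 223 \left(5 + 11 \left(5 + 2\right)\right)\right) - -36905 = \left(592 - 148 \left(5 + 11 \cdot 7\right) + 892 - 223 \left(5 + 11 \cdot 7\right)\right) + 36905 = \left(592 - 148 \left(5 + 77\right) + 892 - 223 \left(5 + 77\right)\right) + 36905 = \left(592 - 12136 + 892 - 18286\right) + 36905 = -28938 + 36905 = 7967$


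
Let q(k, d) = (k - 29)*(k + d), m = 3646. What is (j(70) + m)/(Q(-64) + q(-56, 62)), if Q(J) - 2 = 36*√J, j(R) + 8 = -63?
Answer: -454025/85252 - 64350*I/21313 ≈ -5.3257 - 3.0193*I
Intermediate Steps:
q(k, d) = (-29 + k)*(d + k)
j(R) = -71 (j(R) = -8 - 63 = -71)
Q(J) = 2 + 36*√J
(j(70) + m)/(Q(-64) + q(-56, 62)) = (-71 + 3646)/((2 + 36*√(-64)) + ((-56)² - 29*62 - 29*(-56) + 62*(-56))) = 3575/((2 + 36*(8*I)) + (3136 - 1798 + 1624 - 3472)) = 3575/((2 + 288*I) - 510) = 3575/(-508 + 288*I) = 3575*((-508 - 288*I)/341008) = 3575*(-508 - 288*I)/341008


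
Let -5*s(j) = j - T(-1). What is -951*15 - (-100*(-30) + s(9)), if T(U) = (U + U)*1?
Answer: -86314/5 ≈ -17263.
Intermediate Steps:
T(U) = 2*U (T(U) = (2*U)*1 = 2*U)
s(j) = -⅖ - j/5 (s(j) = -(j - 2*(-1))/5 = -(j - 1*(-2))/5 = -(j + 2)/5 = -(2 + j)/5 = -⅖ - j/5)
-951*15 - (-100*(-30) + s(9)) = -951*15 - (-100*(-30) + (-⅖ - ⅕*9)) = -14265 - (3000 + (-⅖ - 9/5)) = -14265 - (3000 - 11/5) = -14265 - 1*14989/5 = -14265 - 14989/5 = -86314/5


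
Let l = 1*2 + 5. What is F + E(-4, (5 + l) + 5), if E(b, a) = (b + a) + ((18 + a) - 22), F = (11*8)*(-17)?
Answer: -1470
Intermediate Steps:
l = 7 (l = 2 + 5 = 7)
F = -1496 (F = 88*(-17) = -1496)
E(b, a) = -4 + b + 2*a (E(b, a) = (a + b) + (-4 + a) = -4 + b + 2*a)
F + E(-4, (5 + l) + 5) = -1496 + (-4 - 4 + 2*((5 + 7) + 5)) = -1496 + (-4 - 4 + 2*(12 + 5)) = -1496 + (-4 - 4 + 2*17) = -1496 + (-4 - 4 + 34) = -1496 + 26 = -1470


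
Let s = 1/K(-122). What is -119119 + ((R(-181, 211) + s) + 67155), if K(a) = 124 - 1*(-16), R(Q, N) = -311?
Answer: -7318499/140 ≈ -52275.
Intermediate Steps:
K(a) = 140 (K(a) = 124 + 16 = 140)
s = 1/140 ≈ 0.0071429
-119119 + ((R(-181, 211) + s) + 67155) = -119119 + ((-311 + 1/140) + 67155) = -119119 + (-43539/140 + 67155) = -119119 + 9358161/140 = -7318499/140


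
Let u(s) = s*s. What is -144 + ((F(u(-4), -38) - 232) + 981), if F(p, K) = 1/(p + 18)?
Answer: 20571/34 ≈ 605.03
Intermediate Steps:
u(s) = s²
F(p, K) = 1/(18 + p)
-144 + ((F(u(-4), -38) - 232) + 981) = -144 + ((1/(18 + (-4)²) - 232) + 981) = -144 + ((1/(18 + 16) - 232) + 981) = -144 + ((1/34 - 232) + 981) = -144 + (-7887/34 + 981) = -144 + 25467/34 = 20571/34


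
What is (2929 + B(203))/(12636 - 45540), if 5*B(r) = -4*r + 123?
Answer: -1163/13710 ≈ -0.084829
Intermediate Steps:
B(r) = 123/5 - 4*r/5 (B(r) = (-4*r + 123)/5 = (123 - 4*r)/5 = 123/5 - 4*r/5)
(2929 + B(203))/(12636 - 45540) = (2929 + (123/5 - 4/5*203))/(12636 - 45540) = (2929 + (123/5 - 812/5))/(-32904) = (2929 - 689/5)*(-1/32904) = (13956/5)*(-1/32904) = -1163/13710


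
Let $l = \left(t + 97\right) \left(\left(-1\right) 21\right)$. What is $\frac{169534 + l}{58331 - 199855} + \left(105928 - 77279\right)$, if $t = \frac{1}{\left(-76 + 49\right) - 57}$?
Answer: $\frac{16217414315}{566096} \approx 28648.0$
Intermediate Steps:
$t = - \frac{1}{84}$ ($t = \frac{1}{-27 - 57} = \frac{1}{-84} = - \frac{1}{84} \approx -0.011905$)
$l = - \frac{8147}{4}$ ($l = \left(- \frac{1}{84} + 97\right) \left(\left(-1\right) 21\right) = \frac{8147}{84} \left(-21\right) = - \frac{8147}{4} \approx -2036.8$)
$\frac{169534 + l}{58331 - 199855} + \left(105928 - 77279\right) = \frac{169534 - \frac{8147}{4}}{58331 - 199855} + \left(105928 - 77279\right) = \frac{669989}{4 \left(-141524\right)} + \left(105928 - 77279\right) = \frac{669989}{4} \left(- \frac{1}{141524}\right) + 28649 = - \frac{669989}{566096} + 28649 = \frac{16217414315}{566096}$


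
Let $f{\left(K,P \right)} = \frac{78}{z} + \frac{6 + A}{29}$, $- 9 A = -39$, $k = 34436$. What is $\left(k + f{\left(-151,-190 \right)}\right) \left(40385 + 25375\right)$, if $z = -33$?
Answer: $\frac{722337015520}{319} \approx 2.2644 \cdot 10^{9}$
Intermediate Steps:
$A = \frac{13}{3}$ ($A = \left(- \frac{1}{9}\right) \left(-39\right) = \frac{13}{3} \approx 4.3333$)
$f{\left(K,P \right)} = - \frac{1921}{957}$ ($f{\left(K,P \right)} = \frac{78}{-33} + \frac{6 + \frac{13}{3}}{29} = 78 \left(- \frac{1}{33}\right) + \frac{31}{3} \cdot \frac{1}{29} = - \frac{26}{11} + \frac{31}{87} = - \frac{1921}{957}$)
$\left(k + f{\left(-151,-190 \right)}\right) \left(40385 + 25375\right) = \left(34436 - \frac{1921}{957}\right) \left(40385 + 25375\right) = \frac{32953331}{957} \cdot 65760 = \frac{722337015520}{319}$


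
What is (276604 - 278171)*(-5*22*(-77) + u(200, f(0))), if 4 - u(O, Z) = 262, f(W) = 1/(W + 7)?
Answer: -12868204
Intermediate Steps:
f(W) = 1/(7 + W)
u(O, Z) = -258 (u(O, Z) = 4 - 1*262 = 4 - 262 = -258)
(276604 - 278171)*(-5*22*(-77) + u(200, f(0))) = (276604 - 278171)*(-5*22*(-77) - 258) = -1567*(-110*(-77) - 258) = -1567*(8470 - 258) = -1567*8212 = -12868204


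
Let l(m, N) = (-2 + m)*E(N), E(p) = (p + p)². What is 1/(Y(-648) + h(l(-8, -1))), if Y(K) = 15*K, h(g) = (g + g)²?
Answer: -1/3320 ≈ -0.00030120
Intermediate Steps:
E(p) = 4*p² (E(p) = (2*p)² = 4*p²)
l(m, N) = 4*N²*(-2 + m) (l(m, N) = (-2 + m)*(4*N²) = 4*N²*(-2 + m))
h(g) = 4*g² (h(g) = (2*g)² = 4*g²)
1/(Y(-648) + h(l(-8, -1))) = 1/(15*(-648) + 4*(4*(-1)²*(-2 - 8))²) = 1/(-9720 + 4*(4*1*(-10))²) = 1/(-9720 + 4*(-40)²) = 1/(-9720 + 4*1600) = 1/(-9720 + 6400) = 1/(-3320) = -1/3320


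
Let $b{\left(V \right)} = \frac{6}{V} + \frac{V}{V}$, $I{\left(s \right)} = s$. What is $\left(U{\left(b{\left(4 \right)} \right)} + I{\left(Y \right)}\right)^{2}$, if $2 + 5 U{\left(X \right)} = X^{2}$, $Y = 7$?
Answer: $\frac{24649}{400} \approx 61.622$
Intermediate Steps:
$b{\left(V \right)} = 1 + \frac{6}{V}$ ($b{\left(V \right)} = \frac{6}{V} + 1 = 1 + \frac{6}{V}$)
$U{\left(X \right)} = - \frac{2}{5} + \frac{X^{2}}{5}$
$\left(U{\left(b{\left(4 \right)} \right)} + I{\left(Y \right)}\right)^{2} = \left(\left(- \frac{2}{5} + \frac{\left(\frac{6 + 4}{4}\right)^{2}}{5}\right) + 7\right)^{2} = \left(\left(- \frac{2}{5} + \frac{\left(\frac{1}{4} \cdot 10\right)^{2}}{5}\right) + 7\right)^{2} = \left(\left(- \frac{2}{5} + \frac{\left(\frac{5}{2}\right)^{2}}{5}\right) + 7\right)^{2} = \left(\left(- \frac{2}{5} + \frac{1}{5} \cdot \frac{25}{4}\right) + 7\right)^{2} = \left(\left(- \frac{2}{5} + \frac{5}{4}\right) + 7\right)^{2} = \left(\frac{17}{20} + 7\right)^{2} = \left(\frac{157}{20}\right)^{2} = \frac{24649}{400}$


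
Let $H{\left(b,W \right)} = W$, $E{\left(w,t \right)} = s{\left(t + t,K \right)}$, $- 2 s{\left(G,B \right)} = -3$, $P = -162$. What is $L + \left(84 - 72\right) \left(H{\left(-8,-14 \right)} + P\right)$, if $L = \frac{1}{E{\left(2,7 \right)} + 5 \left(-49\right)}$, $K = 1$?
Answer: $- \frac{1028546}{487} \approx -2112.0$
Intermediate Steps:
$s{\left(G,B \right)} = \frac{3}{2}$ ($s{\left(G,B \right)} = \left(- \frac{1}{2}\right) \left(-3\right) = \frac{3}{2}$)
$E{\left(w,t \right)} = \frac{3}{2}$
$L = - \frac{2}{487}$ ($L = \frac{1}{\frac{3}{2} + 5 \left(-49\right)} = \frac{1}{\frac{3}{2} - 245} = \frac{1}{- \frac{487}{2}} = - \frac{2}{487} \approx -0.0041068$)
$L + \left(84 - 72\right) \left(H{\left(-8,-14 \right)} + P\right) = - \frac{2}{487} + \left(84 - 72\right) \left(-14 - 162\right) = - \frac{2}{487} + 12 \left(-176\right) = - \frac{2}{487} - 2112 = - \frac{1028546}{487}$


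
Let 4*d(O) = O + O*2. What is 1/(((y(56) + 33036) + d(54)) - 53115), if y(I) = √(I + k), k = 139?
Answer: -26718/535388383 - 4*√195/1606165149 ≈ -4.9939e-5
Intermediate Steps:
d(O) = 3*O/4 (d(O) = (O + O*2)/4 = (O + 2*O)/4 = (3*O)/4 = 3*O/4)
y(I) = √(139 + I) (y(I) = √(I + 139) = √(139 + I))
1/(((y(56) + 33036) + d(54)) - 53115) = 1/(((√(139 + 56) + 33036) + (¾)*54) - 53115) = 1/(((√195 + 33036) + 81/2) - 53115) = 1/(((33036 + √195) + 81/2) - 53115) = 1/((66153/2 + √195) - 53115) = 1/(-40077/2 + √195)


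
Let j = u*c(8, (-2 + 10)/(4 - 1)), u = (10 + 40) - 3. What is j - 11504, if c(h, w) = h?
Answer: -11128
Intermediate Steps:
u = 47 (u = 50 - 3 = 47)
j = 376 (j = 47*8 = 376)
j - 11504 = 376 - 11504 = -11128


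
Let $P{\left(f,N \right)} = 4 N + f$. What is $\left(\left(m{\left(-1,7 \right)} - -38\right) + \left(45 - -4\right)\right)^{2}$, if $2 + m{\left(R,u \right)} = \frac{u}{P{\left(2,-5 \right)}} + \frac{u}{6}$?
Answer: $\frac{595984}{81} \approx 7357.8$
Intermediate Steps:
$P{\left(f,N \right)} = f + 4 N$
$m{\left(R,u \right)} = -2 + \frac{u}{9}$ ($m{\left(R,u \right)} = -2 + \left(\frac{u}{2 + 4 \left(-5\right)} + \frac{u}{6}\right) = -2 + \left(\frac{u}{2 - 20} + u \frac{1}{6}\right) = -2 + \left(\frac{u}{-18} + \frac{u}{6}\right) = -2 + \left(u \left(- \frac{1}{18}\right) + \frac{u}{6}\right) = -2 + \left(- \frac{u}{18} + \frac{u}{6}\right) = -2 + \frac{u}{9}$)
$\left(\left(m{\left(-1,7 \right)} - -38\right) + \left(45 - -4\right)\right)^{2} = \left(\left(\left(-2 + \frac{1}{9} \cdot 7\right) - -38\right) + \left(45 - -4\right)\right)^{2} = \left(\left(\left(-2 + \frac{7}{9}\right) + 38\right) + \left(45 + 4\right)\right)^{2} = \left(\left(- \frac{11}{9} + 38\right) + 49\right)^{2} = \left(\frac{331}{9} + 49\right)^{2} = \left(\frac{772}{9}\right)^{2} = \frac{595984}{81}$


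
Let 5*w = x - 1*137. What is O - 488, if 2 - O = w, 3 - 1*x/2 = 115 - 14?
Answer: -2097/5 ≈ -419.40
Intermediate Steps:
x = -196 (x = 6 - 2*(115 - 14) = 6 - 2*101 = 6 - 202 = -196)
w = -333/5 (w = (-196 - 1*137)/5 = (-196 - 137)/5 = (⅕)*(-333) = -333/5 ≈ -66.600)
O = 343/5 (O = 2 - 1*(-333/5) = 2 + 333/5 = 343/5 ≈ 68.600)
O - 488 = 343/5 - 488 = -2097/5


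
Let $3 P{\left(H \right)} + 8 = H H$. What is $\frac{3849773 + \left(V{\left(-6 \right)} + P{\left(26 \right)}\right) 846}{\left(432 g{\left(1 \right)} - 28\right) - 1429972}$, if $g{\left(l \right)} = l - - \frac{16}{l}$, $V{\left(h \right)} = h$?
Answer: $- \frac{4033073}{1422656} \approx -2.8349$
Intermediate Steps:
$P{\left(H \right)} = - \frac{8}{3} + \frac{H^{2}}{3}$ ($P{\left(H \right)} = - \frac{8}{3} + \frac{H H}{3} = - \frac{8}{3} + \frac{H^{2}}{3}$)
$g{\left(l \right)} = l + \frac{16}{l}$
$\frac{3849773 + \left(V{\left(-6 \right)} + P{\left(26 \right)}\right) 846}{\left(432 g{\left(1 \right)} - 28\right) - 1429972} = \frac{3849773 + \left(-6 - \left(\frac{8}{3} - \frac{26^{2}}{3}\right)\right) 846}{\left(432 \left(1 + \frac{16}{1}\right) - 28\right) - 1429972} = \frac{3849773 + \left(-6 + \left(- \frac{8}{3} + \frac{1}{3} \cdot 676\right)\right) 846}{\left(432 \left(1 + 16 \cdot 1\right) - 28\right) - 1429972} = \frac{3849773 + \left(-6 + \left(- \frac{8}{3} + \frac{676}{3}\right)\right) 846}{\left(432 \left(1 + 16\right) - 28\right) - 1429972} = \frac{3849773 + \left(-6 + \frac{668}{3}\right) 846}{\left(432 \cdot 17 - 28\right) - 1429972} = \frac{3849773 + \frac{650}{3} \cdot 846}{\left(7344 - 28\right) - 1429972} = \frac{3849773 + 183300}{7316 - 1429972} = \frac{4033073}{-1422656} = 4033073 \left(- \frac{1}{1422656}\right) = - \frac{4033073}{1422656}$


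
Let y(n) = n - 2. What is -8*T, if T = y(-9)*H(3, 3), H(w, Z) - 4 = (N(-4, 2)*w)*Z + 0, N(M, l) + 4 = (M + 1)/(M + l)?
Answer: -1628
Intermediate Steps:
y(n) = -2 + n
N(M, l) = -4 + (1 + M)/(M + l) (N(M, l) = -4 + (M + 1)/(M + l) = -4 + (1 + M)/(M + l))
H(w, Z) = 4 - 5*Z*w/2 (H(w, Z) = 4 + ((((1 - 4*2 - 3*(-4))/(-4 + 2))*w)*Z + 0) = 4 + ((((1 - 8 + 12)/(-2))*w)*Z + 0) = 4 + (((-1/2*5)*w)*Z + 0) = 4 + ((-5*w/2)*Z + 0) = 4 + (-5*Z*w/2 + 0) = 4 - 5*Z*w/2)
T = 407/2 (T = (-2 - 9)*(4 - 5/2*3*3) = -11*(4 - 45/2) = -11*(-37/2) = 407/2 ≈ 203.50)
-8*T = -8*407/2 = -1628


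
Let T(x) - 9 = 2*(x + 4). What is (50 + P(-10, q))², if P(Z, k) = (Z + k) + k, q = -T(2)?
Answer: 4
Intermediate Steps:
T(x) = 17 + 2*x (T(x) = 9 + 2*(x + 4) = 9 + 2*(4 + x) = 9 + (8 + 2*x) = 17 + 2*x)
q = -21 (q = -(17 + 2*2) = -(17 + 4) = -1*21 = -21)
P(Z, k) = Z + 2*k
(50 + P(-10, q))² = (50 + (-10 + 2*(-21)))² = (50 + (-10 - 42))² = (50 - 52)² = (-2)² = 4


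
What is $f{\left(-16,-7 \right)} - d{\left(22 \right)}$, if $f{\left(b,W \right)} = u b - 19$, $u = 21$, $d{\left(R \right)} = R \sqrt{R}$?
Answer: $-355 - 22 \sqrt{22} \approx -458.19$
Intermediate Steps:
$d{\left(R \right)} = R^{\frac{3}{2}}$
$f{\left(b,W \right)} = -19 + 21 b$ ($f{\left(b,W \right)} = 21 b - 19 = -19 + 21 b$)
$f{\left(-16,-7 \right)} - d{\left(22 \right)} = \left(-19 + 21 \left(-16\right)\right) - 22^{\frac{3}{2}} = \left(-19 - 336\right) - 22 \sqrt{22} = -355 - 22 \sqrt{22}$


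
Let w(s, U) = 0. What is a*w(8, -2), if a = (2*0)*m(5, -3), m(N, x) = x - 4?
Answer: 0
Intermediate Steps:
m(N, x) = -4 + x
a = 0 (a = (2*0)*(-4 - 3) = 0*(-7) = 0)
a*w(8, -2) = 0*0 = 0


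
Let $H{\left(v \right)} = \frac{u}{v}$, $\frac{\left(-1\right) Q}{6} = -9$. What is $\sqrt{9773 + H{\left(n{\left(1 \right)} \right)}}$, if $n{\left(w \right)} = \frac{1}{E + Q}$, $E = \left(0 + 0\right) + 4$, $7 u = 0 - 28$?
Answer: $\sqrt{9541} \approx 97.678$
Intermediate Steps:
$Q = 54$ ($Q = \left(-6\right) \left(-9\right) = 54$)
$u = -4$ ($u = \frac{0 - 28}{7} = \frac{1}{7} \left(-28\right) = -4$)
$E = 4$ ($E = 0 + 4 = 4$)
$n{\left(w \right)} = \frac{1}{58}$ ($n{\left(w \right)} = \frac{1}{4 + 54} = \frac{1}{58}$)
$H{\left(v \right)} = - \frac{4}{v}$
$\sqrt{9773 + H{\left(n{\left(1 \right)} \right)}} = \sqrt{9773 - 4 \frac{1}{\frac{1}{58}}} = \sqrt{9773 - 232} = \sqrt{9541}$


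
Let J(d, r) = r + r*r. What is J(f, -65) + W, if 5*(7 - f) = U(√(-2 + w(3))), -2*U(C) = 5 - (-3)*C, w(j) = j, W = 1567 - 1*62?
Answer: 5665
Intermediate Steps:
W = 1505 (W = 1567 - 62 = 1505)
U(C) = -5/2 - 3*C/2 (U(C) = -(5 - (-3)*C)/2 = -(5 + 3*C)/2 = -5/2 - 3*C/2)
f = 39/5 (f = 7 - (-5/2 - 3*√(-2 + 3)/2)/5 = 7 - (-5/2 - 3*√1/2)/5 = 7 - (-5/2 - 3/2*1)/5 = 7 - (-5/2 - 3/2)/5 = 7 - ⅕*(-4) = 7 + ⅘ = 39/5 ≈ 7.8000)
J(d, r) = r + r²
J(f, -65) + W = -65*(1 - 65) + 1505 = -65*(-64) + 1505 = 4160 + 1505 = 5665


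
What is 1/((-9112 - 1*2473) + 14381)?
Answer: 1/2796 ≈ 0.00035765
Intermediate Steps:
1/((-9112 - 1*2473) + 14381) = 1/((-9112 - 2473) + 14381) = 1/(-11585 + 14381) = 1/2796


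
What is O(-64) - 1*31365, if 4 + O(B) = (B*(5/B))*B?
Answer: -31689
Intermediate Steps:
O(B) = -4 + 5*B (O(B) = -4 + (B*(5/B))*B = -4 + 5*B)
O(-64) - 1*31365 = (-4 + 5*(-64)) - 1*31365 = (-4 - 320) - 31365 = -324 - 31365 = -31689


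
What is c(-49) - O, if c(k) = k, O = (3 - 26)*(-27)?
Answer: -670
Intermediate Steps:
O = 621 (O = -23*(-27) = 621)
c(-49) - O = -49 - 1*621 = -49 - 621 = -670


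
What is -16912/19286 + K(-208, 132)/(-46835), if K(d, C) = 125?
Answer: -79448427/90325981 ≈ -0.87957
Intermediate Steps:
-16912/19286 + K(-208, 132)/(-46835) = -16912/19286 + 125/(-46835) = -16912*1/19286 + 125*(-1/46835) = -8456/9643 - 25/9367 = -79448427/90325981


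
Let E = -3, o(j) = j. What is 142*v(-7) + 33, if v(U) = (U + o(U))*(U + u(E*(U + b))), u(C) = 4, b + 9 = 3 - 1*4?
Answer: 5997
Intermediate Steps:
b = -10 (b = -9 + (3 - 1*4) = -9 + (3 - 4) = -9 - 1 = -10)
v(U) = 2*U*(4 + U) (v(U) = (U + U)*(U + 4) = (2*U)*(4 + U) = 2*U*(4 + U))
142*v(-7) + 33 = 142*(2*(-7)*(4 - 7)) + 33 = 142*(2*(-7)*(-3)) + 33 = 142*42 + 33 = 5964 + 33 = 5997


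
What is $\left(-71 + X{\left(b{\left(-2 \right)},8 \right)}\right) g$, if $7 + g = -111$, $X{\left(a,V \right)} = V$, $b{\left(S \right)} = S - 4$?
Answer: $7434$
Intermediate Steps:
$b{\left(S \right)} = -4 + S$
$g = -118$ ($g = -7 - 111 = -118$)
$\left(-71 + X{\left(b{\left(-2 \right)},8 \right)}\right) g = \left(-71 + 8\right) \left(-118\right) = \left(-63\right) \left(-118\right) = 7434$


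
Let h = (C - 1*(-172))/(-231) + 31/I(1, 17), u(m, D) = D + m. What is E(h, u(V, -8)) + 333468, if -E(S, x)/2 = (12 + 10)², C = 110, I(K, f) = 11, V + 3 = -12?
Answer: 332500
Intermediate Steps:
V = -15 (V = -3 - 12 = -15)
h = 123/77 (h = (110 - 1*(-172))/(-231) + 31/11 = (110 + 172)*(-1/231) + 31*(1/11) = 282*(-1/231) + 31/11 = -94/77 + 31/11 = 123/77 ≈ 1.5974)
E(S, x) = -968 (E(S, x) = -2*(12 + 10)² = -2*22² = -2*484 = -968)
E(h, u(V, -8)) + 333468 = -968 + 333468 = 332500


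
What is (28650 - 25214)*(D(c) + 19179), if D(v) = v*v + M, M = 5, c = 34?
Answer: 69888240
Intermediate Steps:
D(v) = 5 + v² (D(v) = v*v + 5 = v² + 5 = 5 + v²)
(28650 - 25214)*(D(c) + 19179) = (28650 - 25214)*((5 + 34²) + 19179) = 3436*((5 + 1156) + 19179) = 3436*(1161 + 19179) = 3436*20340 = 69888240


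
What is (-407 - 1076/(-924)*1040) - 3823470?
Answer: -883035827/231 ≈ -3.8227e+6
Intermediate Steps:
(-407 - 1076/(-924)*1040) - 3823470 = (-407 - 1076*(-1/924)*1040) - 3823470 = (-407 + (269/231)*1040) - 3823470 = (-407 + 279760/231) - 3823470 = 185743/231 - 3823470 = -883035827/231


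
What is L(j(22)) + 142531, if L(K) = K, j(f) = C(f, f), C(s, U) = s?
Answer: 142553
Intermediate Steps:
j(f) = f
L(j(22)) + 142531 = 22 + 142531 = 142553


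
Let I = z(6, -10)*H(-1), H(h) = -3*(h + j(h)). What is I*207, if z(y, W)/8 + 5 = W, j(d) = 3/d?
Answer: -298080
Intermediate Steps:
H(h) = -9/h - 3*h (H(h) = -3*(h + 3/h) = -9/h - 3*h)
z(y, W) = -40 + 8*W
I = -1440 (I = (-40 + 8*(-10))*(-9/(-1) - 3*(-1)) = (-40 - 80)*(-9*(-1) + 3) = -120*(9 + 3) = -120*12 = -1440)
I*207 = -1440*207 = -298080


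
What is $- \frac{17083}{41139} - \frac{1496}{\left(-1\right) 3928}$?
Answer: $- \frac{694760}{20199249} \approx -0.034395$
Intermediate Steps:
$- \frac{17083}{41139} - \frac{1496}{\left(-1\right) 3928} = \left(-17083\right) \frac{1}{41139} - \frac{1496}{-3928} = - \frac{17083}{41139} - - \frac{187}{491} = - \frac{17083}{41139} + \frac{187}{491} = - \frac{694760}{20199249}$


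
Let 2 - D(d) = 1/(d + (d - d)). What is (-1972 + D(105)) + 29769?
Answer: 2918894/105 ≈ 27799.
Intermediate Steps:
D(d) = 2 - 1/d (D(d) = 2 - 1/(d + (d - d)) = 2 - 1/(d + 0) = 2 - 1/d)
(-1972 + D(105)) + 29769 = (-1972 + (2 - 1/105)) + 29769 = (-1972 + 209/105) + 29769 = -206851/105 + 29769 = 2918894/105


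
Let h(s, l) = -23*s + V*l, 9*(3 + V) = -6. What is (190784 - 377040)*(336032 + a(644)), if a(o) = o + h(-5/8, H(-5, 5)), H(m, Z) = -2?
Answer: -188135905090/3 ≈ -6.2712e+10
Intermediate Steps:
V = -11/3 (V = -3 + (1/9)*(-6) = -3 - 2/3 = -11/3 ≈ -3.6667)
h(s, l) = -23*s - 11*l/3
a(o) = 521/24 + o (a(o) = o + (-(-115)/8 - 11/3*(-2)) = o + (-(-115)/8 + 22/3) = o + (-23*(-5/8) + 22/3) = o + (115/8 + 22/3) = o + 521/24 = 521/24 + o)
(190784 - 377040)*(336032 + a(644)) = (190784 - 377040)*(336032 + (521/24 + 644)) = -186256*(336032 + 15977/24) = -186256*8080745/24 = -188135905090/3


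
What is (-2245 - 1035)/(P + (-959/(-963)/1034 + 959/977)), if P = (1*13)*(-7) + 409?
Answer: -3190914983520/310318952533 ≈ -10.283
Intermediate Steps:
P = 318 (P = 13*(-7) + 409 = -91 + 409 = 318)
(-2245 - 1035)/(P + (-959/(-963)/1034 + 959/977)) = (-2245 - 1035)/(318 + (-959/(-963)/1034 + 959/977)) = -3280/(318 + (-959*(-1/963)*(1/1034) + 959*(1/977))) = -3280/(318 + ((959/963)*(1/1034) + 959/977)) = -3280/(318 + (959/995742 + 959/977)) = -3280/(318 + 955853521/972839934) = -3280/310318952533/972839934 = -3280*972839934/310318952533 = -3190914983520/310318952533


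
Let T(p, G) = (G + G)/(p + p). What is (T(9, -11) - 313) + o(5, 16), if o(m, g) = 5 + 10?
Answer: -2693/9 ≈ -299.22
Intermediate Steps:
T(p, G) = G/p (T(p, G) = (2*G)/((2*p)) = (2*G)*(1/(2*p)) = G/p)
o(m, g) = 15
(T(9, -11) - 313) + o(5, 16) = (-11/9 - 313) + 15 = -2828/9 + 15 = -2693/9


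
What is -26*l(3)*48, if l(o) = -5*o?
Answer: 18720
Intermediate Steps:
-26*l(3)*48 = -(-130)*3*48 = -26*(-15)*48 = 390*48 = 18720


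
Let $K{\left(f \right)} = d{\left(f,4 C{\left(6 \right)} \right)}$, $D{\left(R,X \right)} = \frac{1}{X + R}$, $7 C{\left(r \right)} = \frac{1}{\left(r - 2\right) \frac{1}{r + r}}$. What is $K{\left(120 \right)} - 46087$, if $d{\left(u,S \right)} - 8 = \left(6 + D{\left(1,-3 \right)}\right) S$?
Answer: $- \frac{322487}{7} \approx -46070.0$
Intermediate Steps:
$C{\left(r \right)} = \frac{2 r}{7 \left(-2 + r\right)}$ ($C{\left(r \right)} = \frac{1}{7 \frac{r - 2}{r + r}} = \frac{1}{7 \frac{-2 + r}{2 r}} = \frac{2 r \frac{1}{-2 + r}}{7} = \frac{2 r}{7 \left(-2 + r\right)}$)
$D{\left(R,X \right)} = \frac{1}{R + X}$
$d{\left(u,S \right)} = 8 + \frac{11 S}{2}$ ($d{\left(u,S \right)} = 8 + \left(6 + \frac{1}{1 - 3}\right) S = 8 + \left(6 + \frac{1}{-2}\right) S = 8 + \left(6 - \frac{1}{2}\right) S = 8 + \frac{11 S}{2}$)
$K{\left(f \right)} = \frac{122}{7}$ ($K{\left(f \right)} = 8 + \frac{11 \cdot 4 \cdot \frac{2}{7} \cdot 6 \frac{1}{-2 + 6}}{2} = 8 + \frac{11 \cdot 4 \cdot \frac{2}{7} \cdot 6 \cdot \frac{1}{4}}{2} = 8 + \frac{11 \cdot 4 \cdot \frac{3}{7}}{2} = 8 + \frac{11}{2} \cdot \frac{12}{7} = 8 + \frac{66}{7} = \frac{122}{7}$)
$K{\left(120 \right)} - 46087 = \frac{122}{7} - 46087 = - \frac{322487}{7}$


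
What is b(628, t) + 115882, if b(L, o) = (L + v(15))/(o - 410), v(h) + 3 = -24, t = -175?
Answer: 67790369/585 ≈ 1.1588e+5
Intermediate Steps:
v(h) = -27 (v(h) = -3 - 24 = -27)
b(L, o) = (-27 + L)/(-410 + o) (b(L, o) = (L - 27)/(o - 410) = (-27 + L)/(-410 + o))
b(628, t) + 115882 = (-27 + 628)/(-410 - 175) + 115882 = 601/(-585) + 115882 = -1/585*601 + 115882 = -601/585 + 115882 = 67790369/585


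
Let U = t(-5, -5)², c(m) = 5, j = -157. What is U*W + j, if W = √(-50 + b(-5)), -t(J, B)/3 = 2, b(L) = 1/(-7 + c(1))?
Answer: -157 + 18*I*√202 ≈ -157.0 + 255.83*I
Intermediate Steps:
b(L) = -½ (b(L) = 1/(-7 + 5) = 1/(-2) = -½)
t(J, B) = -6 (t(J, B) = -3*2 = -6)
W = I*√202/2 (W = √(-50 - ½) = √(-101/2) = I*√202/2 ≈ 7.1063*I)
U = 36 (U = (-6)² = 36)
U*W + j = 36*(I*√202/2) - 157 = 18*I*√202 - 157 = -157 + 18*I*√202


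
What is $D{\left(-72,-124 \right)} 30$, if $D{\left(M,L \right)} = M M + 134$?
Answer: $159540$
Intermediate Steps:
$D{\left(M,L \right)} = 134 + M^{2}$ ($D{\left(M,L \right)} = M^{2} + 134 = 134 + M^{2}$)
$D{\left(-72,-124 \right)} 30 = \left(134 + \left(-72\right)^{2}\right) 30 = \left(134 + 5184\right) 30 = 5318 \cdot 30 = 159540$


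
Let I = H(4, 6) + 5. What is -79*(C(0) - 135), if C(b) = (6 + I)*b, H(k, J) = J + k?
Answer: 10665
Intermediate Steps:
I = 15 (I = (6 + 4) + 5 = 10 + 5 = 15)
C(b) = 21*b (C(b) = (6 + 15)*b = 21*b)
-79*(C(0) - 135) = -79*(21*0 - 135) = -79*(0 - 135) = -79*(-135) = 10665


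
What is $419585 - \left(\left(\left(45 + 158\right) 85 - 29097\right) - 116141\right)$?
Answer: $547568$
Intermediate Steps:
$419585 - \left(\left(\left(45 + 158\right) 85 - 29097\right) - 116141\right) = 419585 - \left(\left(203 \cdot 85 - 29097\right) - 116141\right) = 419585 - \left(\left(17255 - 29097\right) - 116141\right) = 419585 - \left(-11842 - 116141\right) = 419585 - -127983 = 419585 + 127983 = 547568$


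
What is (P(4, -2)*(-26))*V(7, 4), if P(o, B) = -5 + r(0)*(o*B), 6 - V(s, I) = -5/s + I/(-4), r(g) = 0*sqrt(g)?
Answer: 7020/7 ≈ 1002.9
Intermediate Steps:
r(g) = 0
V(s, I) = 6 + 5/s + I/4 (V(s, I) = 6 - (-5/s + I/(-4)) = 6 - (-5/s + I*(-1/4)) = 6 - (-5/s - I/4) = 6 + (5/s + I/4) = 6 + 5/s + I/4)
P(o, B) = -5 (P(o, B) = -5 + 0*(o*B) = -5 + 0*(B*o) = -5 + 0 = -5)
(P(4, -2)*(-26))*V(7, 4) = (-5*(-26))*(6 + 5/7 + (1/4)*4) = 130*(6 + 5*(1/7) + 1) = 130*(6 + 5/7 + 1) = 130*(54/7) = 7020/7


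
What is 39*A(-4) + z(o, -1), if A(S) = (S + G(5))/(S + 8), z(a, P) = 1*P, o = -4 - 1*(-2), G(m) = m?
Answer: 35/4 ≈ 8.7500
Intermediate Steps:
o = -2 (o = -4 + 2 = -2)
z(a, P) = P
A(S) = (5 + S)/(8 + S) (A(S) = (S + 5)/(S + 8) = (5 + S)/(8 + S))
39*A(-4) + z(o, -1) = 39*((5 - 4)/(8 - 4)) - 1 = 39*(1/4) - 1 = 39*((¼)*1) - 1 = 39*(¼) - 1 = 39/4 - 1 = 35/4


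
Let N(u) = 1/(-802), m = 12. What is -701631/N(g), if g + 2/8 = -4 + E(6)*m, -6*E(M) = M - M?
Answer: 562708062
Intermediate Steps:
E(M) = 0 (E(M) = -(M - M)/6 = -1/6*0 = 0)
g = -17/4 (g = -1/4 + (-4 + 0*12) = -1/4 + (-4 + 0) = -1/4 - 4 = -17/4 ≈ -4.2500)
N(u) = -1/802
-701631/N(g) = -701631/(-1/802) = -701631*(-802) = 562708062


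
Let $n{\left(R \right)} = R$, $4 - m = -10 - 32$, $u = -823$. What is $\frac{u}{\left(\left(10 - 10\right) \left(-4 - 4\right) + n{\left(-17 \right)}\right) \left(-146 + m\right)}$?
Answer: $- \frac{823}{1700} \approx -0.48412$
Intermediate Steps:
$m = 46$ ($m = 4 - \left(-10 - 32\right) = 4 - -42 = 4 + 42 = 46$)
$\frac{u}{\left(\left(10 - 10\right) \left(-4 - 4\right) + n{\left(-17 \right)}\right) \left(-146 + m\right)} = - \frac{823}{\left(\left(10 - 10\right) \left(-4 - 4\right) - 17\right) \left(-146 + 46\right)} = - \frac{823}{\left(0 \left(-4 - 4\right) - 17\right) \left(-100\right)} = - \frac{823}{\left(0 \left(-8\right) - 17\right) \left(-100\right)} = - \frac{823}{\left(0 - 17\right) \left(-100\right)} = - \frac{823}{\left(-17\right) \left(-100\right)} = - \frac{823}{1700}$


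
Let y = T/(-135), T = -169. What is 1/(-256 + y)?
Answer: -135/34391 ≈ -0.0039254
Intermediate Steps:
y = 169/135 (y = -169/(-135) = -169*(-1/135) = 169/135 ≈ 1.2519)
1/(-256 + y) = 1/(-256 + 169/135) = 1/(-34391/135) = -135/34391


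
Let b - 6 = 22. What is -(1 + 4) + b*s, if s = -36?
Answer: -1013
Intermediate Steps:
b = 28 (b = 6 + 22 = 28)
-(1 + 4) + b*s = -(1 + 4) + 28*(-36) = -1*5 - 1008 = -5 - 1008 = -1013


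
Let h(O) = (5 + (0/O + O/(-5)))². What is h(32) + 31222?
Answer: 780599/25 ≈ 31224.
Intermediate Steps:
h(O) = (5 - O/5)² (h(O) = (5 + (0 + O*(-⅕)))² = (5 + (0 - O/5))² = (5 - O/5)²)
h(32) + 31222 = (-25 + 32)²/25 + 31222 = (1/25)*7² + 31222 = (1/25)*49 + 31222 = 49/25 + 31222 = 780599/25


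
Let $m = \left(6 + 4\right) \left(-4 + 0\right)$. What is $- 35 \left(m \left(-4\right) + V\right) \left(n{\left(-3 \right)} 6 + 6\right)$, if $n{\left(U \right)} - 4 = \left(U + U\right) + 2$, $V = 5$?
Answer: $-34650$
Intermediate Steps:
$m = -40$ ($m = 10 \left(-4\right) = -40$)
$n{\left(U \right)} = 6 + 2 U$ ($n{\left(U \right)} = 4 + \left(\left(U + U\right) + 2\right) = 4 + \left(2 U + 2\right) = 4 + \left(2 + 2 U\right) = 6 + 2 U$)
$- 35 \left(m \left(-4\right) + V\right) \left(n{\left(-3 \right)} 6 + 6\right) = - 35 \left(\left(-40\right) \left(-4\right) + 5\right) \left(\left(6 + 2 \left(-3\right)\right) 6 + 6\right) = - 35 \left(160 + 5\right) \left(\left(6 - 6\right) 6 + 6\right) = \left(-35\right) 165 \left(0 \cdot 6 + 6\right) = - 5775 \left(0 + 6\right) = \left(-5775\right) 6 = -34650$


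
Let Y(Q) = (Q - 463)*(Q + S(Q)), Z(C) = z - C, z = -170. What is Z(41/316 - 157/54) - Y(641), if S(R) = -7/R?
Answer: -624907241285/5469012 ≈ -1.1426e+5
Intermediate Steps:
Z(C) = -170 - C
Y(Q) = (-463 + Q)*(Q - 7/Q) (Y(Q) = (Q - 463)*(Q - 7/Q) = (-463 + Q)*(Q - 7/Q))
Z(41/316 - 157/54) - Y(641) = (-170 - (41/316 - 157/54)) - (-7 + 641² - 463*641 + 3241/641) = (-170 - (41*(1/316) - 157*1/54)) - (-7 + 410881 - 296783 + 3241*(1/641)) = (-170 - (41/316 - 157/54)) - (-7 + 410881 - 296783 + 3241/641) = (-170 - 1*(-23699/8532)) - 1*73135572/641 = (-170 + 23699/8532) - 73135572/641 = -1426741/8532 - 73135572/641 = -624907241285/5469012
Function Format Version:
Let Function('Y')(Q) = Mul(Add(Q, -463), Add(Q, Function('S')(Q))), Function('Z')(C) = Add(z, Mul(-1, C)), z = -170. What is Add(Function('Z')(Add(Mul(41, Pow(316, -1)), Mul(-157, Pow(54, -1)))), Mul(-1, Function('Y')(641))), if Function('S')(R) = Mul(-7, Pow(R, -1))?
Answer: Rational(-624907241285, 5469012) ≈ -1.1426e+5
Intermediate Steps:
Function('Z')(C) = Add(-170, Mul(-1, C))
Function('Y')(Q) = Mul(Add(-463, Q), Add(Q, Mul(-7, Pow(Q, -1)))) (Function('Y')(Q) = Mul(Add(Q, -463), Add(Q, Mul(-7, Pow(Q, -1)))) = Mul(Add(-463, Q), Add(Q, Mul(-7, Pow(Q, -1)))))
Add(Function('Z')(Add(Mul(41, Pow(316, -1)), Mul(-157, Pow(54, -1)))), Mul(-1, Function('Y')(641))) = Add(Add(-170, Mul(-1, Add(Mul(41, Pow(316, -1)), Mul(-157, Pow(54, -1))))), Mul(-1, Add(-7, Pow(641, 2), Mul(-463, 641), Mul(3241, Pow(641, -1))))) = Add(Add(-170, Mul(-1, Add(Mul(41, Rational(1, 316)), Mul(-157, Rational(1, 54))))), Mul(-1, Add(-7, 410881, -296783, Mul(3241, Rational(1, 641))))) = Add(Add(-170, Mul(-1, Add(Rational(41, 316), Rational(-157, 54)))), Mul(-1, Add(-7, 410881, -296783, Rational(3241, 641)))) = Add(Add(-170, Mul(-1, Rational(-23699, 8532))), Mul(-1, Rational(73135572, 641))) = Add(Add(-170, Rational(23699, 8532)), Rational(-73135572, 641)) = Add(Rational(-1426741, 8532), Rational(-73135572, 641)) = Rational(-624907241285, 5469012)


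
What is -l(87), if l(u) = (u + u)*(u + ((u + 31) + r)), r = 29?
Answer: -40716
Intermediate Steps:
l(u) = 2*u*(60 + 2*u) (l(u) = (u + u)*(u + ((u + 31) + 29)) = (2*u)*(u + ((31 + u) + 29)) = (2*u)*(u + (60 + u)) = (2*u)*(60 + 2*u) = 2*u*(60 + 2*u))
-l(87) = -4*87*(30 + 87) = -4*87*117 = -1*40716 = -40716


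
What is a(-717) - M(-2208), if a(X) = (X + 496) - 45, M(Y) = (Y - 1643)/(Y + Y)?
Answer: -1178507/4416 ≈ -266.87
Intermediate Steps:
M(Y) = (-1643 + Y)/(2*Y) (M(Y) = (-1643 + Y)/((2*Y)) = (-1643 + Y)*(1/(2*Y)) = (-1643 + Y)/(2*Y))
a(X) = 451 + X (a(X) = (496 + X) - 45 = 451 + X)
a(-717) - M(-2208) = (451 - 717) - (-1643 - 2208)/(2*(-2208)) = -266 - (-1)*(-3851)/(2*2208) = -266 - 1*3851/4416 = -266 - 3851/4416 = -1178507/4416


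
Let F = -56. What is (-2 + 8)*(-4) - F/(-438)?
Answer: -5284/219 ≈ -24.128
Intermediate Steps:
(-2 + 8)*(-4) - F/(-438) = (-2 + 8)*(-4) - (-56)/(-438) = 6*(-4) - (-56)*(-1)/438 = -24 - 1*28/219 = -24 - 28/219 = -5284/219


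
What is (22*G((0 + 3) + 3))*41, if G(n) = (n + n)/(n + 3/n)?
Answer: 21648/13 ≈ 1665.2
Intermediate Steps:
G(n) = 2*n/(n + 3/n) (G(n) = (2*n)/(n + 3/n) = 2*n/(n + 3/n))
(22*G((0 + 3) + 3))*41 = (22*(2*((0 + 3) + 3)²/(3 + ((0 + 3) + 3)²)))*41 = (22*(2*(3 + 3)²/(3 + (3 + 3)²)))*41 = (22*(2*6²/(3 + 6²)))*41 = (22*(2*36/(3 + 36)))*41 = (22*(2*36/39))*41 = (22*(2*36*(1/39)))*41 = (22*(24/13))*41 = (528/13)*41 = 21648/13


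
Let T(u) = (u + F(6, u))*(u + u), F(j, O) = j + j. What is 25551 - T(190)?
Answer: -51209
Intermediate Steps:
F(j, O) = 2*j
T(u) = 2*u*(12 + u) (T(u) = (u + 2*6)*(u + u) = (u + 12)*(2*u) = (12 + u)*(2*u) = 2*u*(12 + u))
25551 - T(190) = 25551 - 2*190*(12 + 190) = 25551 - 2*190*202 = 25551 - 1*76760 = 25551 - 76760 = -51209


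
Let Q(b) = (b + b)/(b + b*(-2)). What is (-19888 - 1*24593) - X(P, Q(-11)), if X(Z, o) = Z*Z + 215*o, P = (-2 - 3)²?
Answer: -44676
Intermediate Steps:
P = 25 (P = (-5)² = 25)
Q(b) = -2 (Q(b) = (2*b)/(b - 2*b) = (2*b)/((-b)) = (2*b)*(-1/b) = -2)
X(Z, o) = Z² + 215*o
(-19888 - 1*24593) - X(P, Q(-11)) = (-19888 - 1*24593) - (25² + 215*(-2)) = (-19888 - 24593) - (625 - 430) = -44481 - 1*195 = -44481 - 195 = -44676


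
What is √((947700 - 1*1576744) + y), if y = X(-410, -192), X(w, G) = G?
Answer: 2*I*√157309 ≈ 793.24*I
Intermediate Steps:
y = -192
√((947700 - 1*1576744) + y) = √((947700 - 1*1576744) - 192) = √((947700 - 1576744) - 192) = √(-629044 - 192) = √(-629236) = 2*I*√157309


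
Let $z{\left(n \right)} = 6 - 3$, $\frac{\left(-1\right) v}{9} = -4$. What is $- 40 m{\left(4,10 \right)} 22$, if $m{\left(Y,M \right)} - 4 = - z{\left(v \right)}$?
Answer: $-880$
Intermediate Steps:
$v = 36$ ($v = \left(-9\right) \left(-4\right) = 36$)
$z{\left(n \right)} = 3$
$m{\left(Y,M \right)} = 1$ ($m{\left(Y,M \right)} = 4 - 3 = 1$)
$- 40 m{\left(4,10 \right)} 22 = \left(-40\right) 1 \cdot 22 = \left(-40\right) 22 = -880$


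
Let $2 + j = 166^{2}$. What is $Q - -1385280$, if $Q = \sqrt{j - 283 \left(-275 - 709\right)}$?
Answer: $1385280 + \sqrt{306026} \approx 1.3858 \cdot 10^{6}$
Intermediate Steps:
$j = 27554$ ($j = -2 + 166^{2} = -2 + 27556 = 27554$)
$Q = \sqrt{306026}$ ($Q = \sqrt{27554 - 283 \left(-275 - 709\right)} = \sqrt{27554 - -278472} = \sqrt{27554 + 278472} = \sqrt{306026} \approx 553.2$)
$Q - -1385280 = \sqrt{306026} - -1385280 = \sqrt{306026} + 1385280 = 1385280 + \sqrt{306026}$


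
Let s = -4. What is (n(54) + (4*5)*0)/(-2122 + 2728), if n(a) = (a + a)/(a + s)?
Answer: 9/2525 ≈ 0.0035644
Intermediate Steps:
n(a) = 2*a/(-4 + a) (n(a) = (a + a)/(a - 4) = (2*a)/(-4 + a) = 2*a/(-4 + a))
(n(54) + (4*5)*0)/(-2122 + 2728) = (2*54/(-4 + 54) + (4*5)*0)/(-2122 + 2728) = (2*54/50 + 20*0)/606 = (2*54*(1/50) + 0)*(1/606) = (54/25 + 0)*(1/606) = (54/25)*(1/606) = 9/2525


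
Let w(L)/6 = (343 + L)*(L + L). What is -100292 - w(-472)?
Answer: -830948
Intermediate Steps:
w(L) = 12*L*(343 + L) (w(L) = 6*((343 + L)*(L + L)) = 6*((343 + L)*(2*L)) = 6*(2*L*(343 + L)) = 12*L*(343 + L))
-100292 - w(-472) = -100292 - 12*(-472)*(343 - 472) = -100292 - 12*(-472)*(-129) = -100292 - 1*730656 = -100292 - 730656 = -830948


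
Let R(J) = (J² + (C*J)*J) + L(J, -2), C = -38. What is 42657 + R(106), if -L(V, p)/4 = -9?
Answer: -373039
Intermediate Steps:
L(V, p) = 36 (L(V, p) = -4*(-9) = 36)
R(J) = 36 - 37*J² (R(J) = (J² + (-38*J)*J) + 36 = (J² - 38*J²) + 36 = -37*J² + 36 = 36 - 37*J²)
42657 + R(106) = 42657 + (36 - 37*106²) = 42657 + (36 - 37*11236) = 42657 + (36 - 415732) = 42657 - 415696 = -373039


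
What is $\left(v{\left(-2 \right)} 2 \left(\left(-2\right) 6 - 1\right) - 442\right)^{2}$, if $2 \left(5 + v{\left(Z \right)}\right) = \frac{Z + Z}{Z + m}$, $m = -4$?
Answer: $\frac{925444}{9} \approx 1.0283 \cdot 10^{5}$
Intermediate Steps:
$v{\left(Z \right)} = -5 + \frac{Z}{-4 + Z}$ ($v{\left(Z \right)} = -5 + \frac{\left(Z + Z\right) \frac{1}{Z - 4}}{2} = -5 + \frac{2 Z \frac{1}{-4 + Z}}{2} = -5 + \frac{Z}{-4 + Z}$)
$\left(v{\left(-2 \right)} 2 \left(\left(-2\right) 6 - 1\right) - 442\right)^{2} = \left(\frac{4 \left(5 - -2\right)}{-4 - 2} \cdot 2 \left(\left(-2\right) 6 - 1\right) - 442\right)^{2} = \left(\frac{4 \left(5 + 2\right)}{-6} \cdot 2 \left(-12 - 1\right) - 442\right)^{2} = \left(4 \left(- \frac{1}{6}\right) 7 \cdot 2 \left(-13\right) - 442\right)^{2} = \left(\left(- \frac{14}{3}\right) 2 \left(-13\right) - 442\right)^{2} = \left(\left(- \frac{28}{3}\right) \left(-13\right) - 442\right)^{2} = \left(\frac{364}{3} - 442\right)^{2} = \left(- \frac{962}{3}\right)^{2} = \frac{925444}{9}$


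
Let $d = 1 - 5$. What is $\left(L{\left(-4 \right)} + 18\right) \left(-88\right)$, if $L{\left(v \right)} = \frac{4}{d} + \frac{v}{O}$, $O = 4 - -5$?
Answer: $- \frac{13112}{9} \approx -1456.9$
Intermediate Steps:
$d = -4$ ($d = 1 - 5 = -4$)
$O = 9$ ($O = 4 + 5 = 9$)
$L{\left(v \right)} = -1 + \frac{v}{9}$ ($L{\left(v \right)} = \frac{4}{-4} + \frac{v}{9} = 4 \left(- \frac{1}{4}\right) + v \frac{1}{9} = -1 + \frac{v}{9}$)
$\left(L{\left(-4 \right)} + 18\right) \left(-88\right) = \left(\left(-1 + \frac{1}{9} \left(-4\right)\right) + 18\right) \left(-88\right) = \left(\left(-1 - \frac{4}{9}\right) + 18\right) \left(-88\right) = \left(- \frac{13}{9} + 18\right) \left(-88\right) = \frac{149}{9} \left(-88\right) = - \frac{13112}{9}$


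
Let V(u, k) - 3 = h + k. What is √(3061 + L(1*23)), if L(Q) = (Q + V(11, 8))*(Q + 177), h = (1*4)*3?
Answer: √12261 ≈ 110.73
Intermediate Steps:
h = 12 (h = 4*3 = 12)
V(u, k) = 15 + k (V(u, k) = 3 + (12 + k) = 15 + k)
L(Q) = (23 + Q)*(177 + Q) (L(Q) = (Q + (15 + 8))*(Q + 177) = (Q + 23)*(177 + Q) = (23 + Q)*(177 + Q))
√(3061 + L(1*23)) = √(3061 + (4071 + (1*23)² + 200*(1*23))) = √(3061 + (4071 + 23² + 200*23)) = √(3061 + (4071 + 529 + 4600)) = √(3061 + 9200) = √12261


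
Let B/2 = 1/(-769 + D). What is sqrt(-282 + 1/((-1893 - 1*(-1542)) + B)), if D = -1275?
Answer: 2*I*sqrt(9072186100121)/358723 ≈ 16.793*I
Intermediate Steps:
B = -1/1022 (B = 2/(-769 - 1275) = 2/(-2044) = 2*(-1/2044) = -1/1022 ≈ -0.00097847)
sqrt(-282 + 1/((-1893 - 1*(-1542)) + B)) = sqrt(-282 + 1/((-1893 - 1*(-1542)) - 1/1022)) = sqrt(-282 + 1/((-1893 + 1542) - 1/1022)) = sqrt(-282 + 1/(-351 - 1/1022)) = sqrt(-282 + 1/(-358723/1022)) = sqrt(-282 - 1022/358723) = sqrt(-101160908/358723) = 2*I*sqrt(9072186100121)/358723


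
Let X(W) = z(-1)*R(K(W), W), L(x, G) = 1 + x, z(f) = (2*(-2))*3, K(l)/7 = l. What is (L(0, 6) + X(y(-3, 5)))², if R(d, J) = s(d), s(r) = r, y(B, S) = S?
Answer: 175561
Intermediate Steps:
K(l) = 7*l
z(f) = -12 (z(f) = -4*3 = -12)
R(d, J) = d
X(W) = -84*W
(L(0, 6) + X(y(-3, 5)))² = ((1 + 0) - 84*5)² = (1 - 420)² = (-419)² = 175561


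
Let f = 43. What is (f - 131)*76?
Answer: -6688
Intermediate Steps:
(f - 131)*76 = (43 - 131)*76 = -88*76 = -6688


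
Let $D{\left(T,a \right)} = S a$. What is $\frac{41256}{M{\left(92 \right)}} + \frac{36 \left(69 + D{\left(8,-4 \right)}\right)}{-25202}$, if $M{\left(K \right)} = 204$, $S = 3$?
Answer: $\frac{43304796}{214217} \approx 202.15$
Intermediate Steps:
$D{\left(T,a \right)} = 3 a$
$\frac{41256}{M{\left(92 \right)}} + \frac{36 \left(69 + D{\left(8,-4 \right)}\right)}{-25202} = \frac{41256}{204} + \frac{36 \left(69 + 3 \left(-4\right)\right)}{-25202} = 41256 \cdot \frac{1}{204} + 36 \left(69 - 12\right) \left(- \frac{1}{25202}\right) = \frac{3438}{17} + 36 \cdot 57 \left(- \frac{1}{25202}\right) = \frac{3438}{17} + 2052 \left(- \frac{1}{25202}\right) = \frac{3438}{17} - \frac{1026}{12601} = \frac{43304796}{214217}$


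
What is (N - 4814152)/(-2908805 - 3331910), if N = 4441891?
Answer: 372261/6240715 ≈ 0.059650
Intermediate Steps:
(N - 4814152)/(-2908805 - 3331910) = (4441891 - 4814152)/(-2908805 - 3331910) = -372261/(-6240715) = -372261*(-1/6240715) = 372261/6240715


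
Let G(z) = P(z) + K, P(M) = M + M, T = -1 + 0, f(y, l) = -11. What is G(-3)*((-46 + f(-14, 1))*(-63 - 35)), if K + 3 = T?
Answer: -55860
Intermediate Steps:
T = -1
K = -4 (K = -3 - 1 = -4)
P(M) = 2*M
G(z) = -4 + 2*z (G(z) = 2*z - 4 = -4 + 2*z)
G(-3)*((-46 + f(-14, 1))*(-63 - 35)) = (-4 + 2*(-3))*((-46 - 11)*(-63 - 35)) = (-4 - 6)*(-57*(-98)) = -10*5586 = -55860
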